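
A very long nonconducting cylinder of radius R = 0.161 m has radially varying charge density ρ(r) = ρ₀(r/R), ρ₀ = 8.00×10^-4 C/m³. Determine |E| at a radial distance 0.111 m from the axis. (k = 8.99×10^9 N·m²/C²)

|E| ≈ 2.31e6 N/C

Take a coaxial cylindrical Gaussian surface of radius r = 0.111 m and length L (r < R).
λ_enc = ∫₀^r ρ(r')·2πr' dr' = (2πρ₀/R)·r^3/3 = 1.423×10^-5 C/m.
Applying ∮E·dA = Q_enc/ε₀ with the end caps contributing no flux:
E = 2k|λ_enc|/r = 2(8.99×10^9)(1.423e-5)/(0.111) = 2.31×10^6 N/C.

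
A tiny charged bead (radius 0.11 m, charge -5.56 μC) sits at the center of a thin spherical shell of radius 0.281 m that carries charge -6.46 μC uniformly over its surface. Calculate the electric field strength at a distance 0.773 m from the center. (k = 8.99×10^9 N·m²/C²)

|E| ≈ 1.81×10^5 N/C

By spherical symmetry E is radial; choose a Gaussian sphere of radius r = 0.773 m (r > 0.281 m, enclosing both).
Q_enc = (-5.56 μC) + (-6.46 μC) = -1.202e-5 C.
Gauss's law: E·4πr² = Q_enc/ε₀.
E = k|Q_enc|/r² = (8.99×10^9)(1.202e-5)/(0.773)² = 1.81×10^5 N/C.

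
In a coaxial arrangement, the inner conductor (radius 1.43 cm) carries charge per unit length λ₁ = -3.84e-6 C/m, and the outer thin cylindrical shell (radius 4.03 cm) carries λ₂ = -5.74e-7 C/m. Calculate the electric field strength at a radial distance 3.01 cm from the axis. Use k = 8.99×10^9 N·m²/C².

Take a coaxial cylindrical Gaussian surface of radius r = 3.01 cm and length L (between the conductors, 1.43 cm < r < 4.03 cm).
Only the inner wire is enclosed; the outer shell contributes nothing inside itself. λ_enc = λ₁ = -3.84×10^-6 C/m.
Gauss's law: E·2πrL = λ_enc L/ε₀.
E = 2k|λ_enc|/r = 2(8.99×10^9)(3.84×10^-6)/(0.0301) = 2.29×10^6 N/C.

|E| ≈ 2.29×10^6 N/C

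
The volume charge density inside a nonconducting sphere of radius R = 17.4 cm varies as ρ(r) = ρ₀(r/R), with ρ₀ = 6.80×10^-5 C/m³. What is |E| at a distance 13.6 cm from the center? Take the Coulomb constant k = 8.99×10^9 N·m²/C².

By spherical symmetry E is radial; choose a Gaussian sphere of radius r = 13.6 cm (r < R).
Integrate the density: Q_enc = 4π ∫₀^r ρ₀(r'/R)^1 r'² dr' = 4πρ₀ r^4/(4·R) = 4.20×10^-7 C.
Applying ∮E·dA = Q_enc/ε₀ with Φ = E(4πr²):
E = k|Q_enc|/r² = (8.99×10^9)(4.20×10^-7)/(0.136)² = 2.04e5 N/C.

|E| ≈ 2.04e5 N/C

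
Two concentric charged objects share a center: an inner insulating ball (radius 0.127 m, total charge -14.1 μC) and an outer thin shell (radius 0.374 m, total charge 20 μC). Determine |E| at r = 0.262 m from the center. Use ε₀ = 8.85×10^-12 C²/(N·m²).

Take a concentric spherical Gaussian surface of radius r = 0.262 m (between the bodies, 0.127 m < r < 0.374 m).
The shell at 0.374 m lies outside the Gaussian surface, so Q_enc = -14.1 μC = -1.41e-5 C.
Gauss's law: E·4πr² = Q_enc/ε₀.
E = |Q_enc|/(4πε₀r²) = (1.41×10^-5)/(4π·8.85×10^-12·(0.262)²) = 1.85e6 N/C.

|E| = 1.85×10^6 V/m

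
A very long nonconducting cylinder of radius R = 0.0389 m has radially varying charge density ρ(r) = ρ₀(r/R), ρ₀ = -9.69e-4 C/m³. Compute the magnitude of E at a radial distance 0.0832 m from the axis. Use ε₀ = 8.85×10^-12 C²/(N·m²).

Take a coaxial cylindrical Gaussian surface of radius r = 0.0832 m and length L (r > R, full charge per length enclosed).
λ_enc = 2π ∫₀^R ρ₀(r'/R)^1 r' dr' = 2πρ₀R²/3 = -3.071×10^-6 C/m.
Applying ∮E·dA = Q_enc/ε₀ with the end caps contributing no flux:
E = |λ_enc|/(2πε₀r) = (3.071e-6)/(2π·8.85×10^-12·0.0832) = 6.64×10^5 N/C.

|E| = 6.64e5 V/m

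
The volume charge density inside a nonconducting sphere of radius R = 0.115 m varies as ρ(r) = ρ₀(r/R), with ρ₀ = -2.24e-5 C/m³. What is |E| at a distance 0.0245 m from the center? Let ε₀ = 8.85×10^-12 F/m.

E ≈ 3.30×10^3 V/m

By spherical symmetry E is radial; choose a Gaussian sphere of radius r = 0.0245 m (r < R).
Integrate the density: Q_enc = 4π ∫₀^r ρ₀(r'/R)^1 r'² dr' = 4πρ₀ r^4/(4·R) = -2.205×10^-10 C.
Since E is radial and uniform over the Gaussian sphere, Φ = E·4πr² = Q_enc/ε₀.
E = |Q_enc|/(4πε₀r²) = (2.205e-10)/(4π·8.85×10^-12·(0.0245)²) = 3.30×10^3 N/C.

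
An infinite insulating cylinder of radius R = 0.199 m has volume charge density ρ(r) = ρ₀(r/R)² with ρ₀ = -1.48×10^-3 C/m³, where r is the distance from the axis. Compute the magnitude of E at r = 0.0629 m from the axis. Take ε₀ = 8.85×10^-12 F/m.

2.63×10^5 V/m

By cylindrical symmetry E is radial; use a coaxial Gaussian cylinder of radius 0.0629 m and length L (r < R).
λ_enc = ∫₀^r ρ(r')·2πr' dr' = (2πρ₀/R²)·r^4/4 = -9.189×10^-7 C/m.
By Gauss's law (flux through the curved wall only), E·2πrL = λ_enc L/ε₀.
E = |λ_enc|/(2πε₀r) = (9.189×10^-7)/(2π·8.85×10^-12·0.0629) = 2.63×10^5 N/C.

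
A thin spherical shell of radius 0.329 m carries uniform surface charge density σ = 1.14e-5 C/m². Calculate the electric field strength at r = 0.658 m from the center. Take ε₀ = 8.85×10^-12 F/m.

Take a concentric spherical Gaussian surface of radius r = 0.658 m (r > 0.329 m).
The entire shell is enclosed: Q_enc = σ·4πR² = (1.14×10^-5)·4π·(0.329)² = 1.551×10^-5 C.
Gauss's law: E·4πr² = Q_enc/ε₀.
E = |Q_enc|/(4πε₀r²) = (1.551e-5)/(4π·8.85×10^-12·(0.658)²) = 3.22×10^5 N/C.

E ≈ 3.22×10^5 N/C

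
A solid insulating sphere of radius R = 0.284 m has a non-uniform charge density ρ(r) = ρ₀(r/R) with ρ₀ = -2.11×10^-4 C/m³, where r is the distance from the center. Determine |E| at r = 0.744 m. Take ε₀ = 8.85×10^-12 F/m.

Use a concentric Gaussian sphere at r = 0.744 m (r > R, all charge enclosed).
Q_enc = 4π ∫₀^R ρ₀(r'/R)^1 r'² dr' = 4πρ₀R³/4 = -1.518×10^-5 C.
By Gauss's law, ∮E·dA = E·4πr² = Q_enc/ε₀.
E = |Q_enc|/(4πε₀r²) = (1.518×10^-5)/(4π·8.85×10^-12·(0.744)²) = 2.47e5 N/C.

|E| ≈ 2.47×10^5 N/C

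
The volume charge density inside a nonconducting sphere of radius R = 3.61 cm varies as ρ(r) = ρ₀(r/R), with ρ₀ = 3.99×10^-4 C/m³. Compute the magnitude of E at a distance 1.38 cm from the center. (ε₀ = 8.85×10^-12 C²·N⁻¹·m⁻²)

E ≈ 5.95×10^4 V/m

Symmetry ⇒ E = E(r) r̂. Gaussian sphere of radius r = 1.38 cm (r < R).
Q_enc = ∫₀^r ρ(r')·4πr'² dr' = (4πρ₀/R) ∫₀^r r'^3 dr' = 4πρ₀ r^4/(4·R) = 1.259e-9 C.
By Gauss's law, ∮E·dA = E·4πr² = Q_enc/ε₀.
E = |Q_enc|/(4πε₀r²) = (1.259×10^-9)/(4π·8.85×10^-12·(0.0138)²) = 5.95e4 N/C.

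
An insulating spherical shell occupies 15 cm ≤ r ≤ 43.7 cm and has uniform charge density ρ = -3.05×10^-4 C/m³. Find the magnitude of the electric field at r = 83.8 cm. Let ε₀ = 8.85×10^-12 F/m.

|E| ≈ 1.31×10^6 N/C

Take a concentric spherical Gaussian surface of radius r = 83.8 cm (r > 43.7 cm, enclosing the whole shell).
Q_enc = ρ·(4π/3)(b³ − a³) = (-3.05×10^-4)·(4π/3)·((0.437)³ − (0.15)³) = -1.023×10^-4 C.
Applying ∮E·dA = Q_enc/ε₀ with Φ = E(4πr²):
E = |Q_enc|/(4πε₀r²) = (1.023e-4)/(4π·8.85×10^-12·(0.838)²) = 1.31×10^6 N/C.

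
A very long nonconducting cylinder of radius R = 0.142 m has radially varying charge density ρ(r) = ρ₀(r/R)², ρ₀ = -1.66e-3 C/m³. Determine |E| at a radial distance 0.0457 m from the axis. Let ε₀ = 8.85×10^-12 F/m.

Choose a coaxial cylinder of radius r = 0.0457 m (arbitrary length L) as the Gaussian surface (r < R).
λ_enc = ∫₀^r ρ(r')·2πr' dr' = (2πρ₀/R²)·r^4/4 = -5.64×10^-7 C/m.
Gauss's law: E·2πrL = λ_enc L/ε₀.
E = |λ_enc|/(2πε₀r) = (5.64×10^-7)/(2π·8.85×10^-12·0.0457) = 2.22e5 N/C.

|E| = 2.22×10^5 V/m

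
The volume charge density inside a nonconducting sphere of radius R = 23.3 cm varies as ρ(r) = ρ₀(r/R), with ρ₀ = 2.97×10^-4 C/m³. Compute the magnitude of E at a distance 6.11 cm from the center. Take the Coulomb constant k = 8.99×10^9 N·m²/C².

Symmetry ⇒ E = E(r) r̂. Gaussian sphere of radius r = 6.11 cm (r < R).
Q_enc = ∫₀^r ρ(r')·4πr'² dr' = (4πρ₀/R) ∫₀^r r'^3 dr' = 4πρ₀ r^4/(4·R) = 5.581×10^-8 C.
Gauss's law: E·4πr² = Q_enc/ε₀.
E = k|Q_enc|/r² = (8.99×10^9)(5.581×10^-8)/(0.0611)² = 1.34×10^5 N/C.

1.34×10^5 V/m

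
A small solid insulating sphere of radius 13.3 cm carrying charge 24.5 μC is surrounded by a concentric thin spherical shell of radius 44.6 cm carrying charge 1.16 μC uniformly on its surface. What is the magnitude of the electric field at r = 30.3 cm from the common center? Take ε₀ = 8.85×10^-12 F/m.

2.40e6 V/m

By spherical symmetry E is radial; choose a Gaussian sphere of radius r = 30.3 cm (between the bodies, 13.3 cm < r < 44.6 cm).
Only the inner charge is enclosed; the outer shell contributes nothing inside itself. Q_enc = 24.5 μC = 2.45e-5 C.
Applying ∮E·dA = Q_enc/ε₀ with Φ = E(4πr²):
E = |Q_enc|/(4πε₀r²) = (2.45e-5)/(4π·8.85×10^-12·(0.303)²) = 2.40e6 N/C.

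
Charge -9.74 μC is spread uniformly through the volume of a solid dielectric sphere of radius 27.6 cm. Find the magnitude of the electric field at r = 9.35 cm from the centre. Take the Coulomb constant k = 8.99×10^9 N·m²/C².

Take a concentric spherical Gaussian surface of radius r = 9.35 cm (r < R).
Only the charge within r is enclosed: Q_enc = Q·(r/R)³ = (-9.74 μC)·(9.35 cm/27.6 cm)³ = -3.787×10^-7 C.
Gauss's law: E·4πr² = Q_enc/ε₀.
E = k|Q_enc|/r² = (8.99×10^9)(3.787e-7)/(0.0935)² = 3.89×10^5 N/C.

E = 3.89×10^5 V/m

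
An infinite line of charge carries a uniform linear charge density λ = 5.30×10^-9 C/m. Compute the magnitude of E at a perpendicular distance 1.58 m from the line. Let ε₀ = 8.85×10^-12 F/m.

Take a coaxial cylindrical Gaussian surface of radius r = 1.58 m and length L.
Q_enc = λL, so λ_enc = 5.30×10^-9 C/m.
Since E is radial and uniform over the curved surface, Φ = E·2πrL = Q_enc/ε₀ = λ_enc L/ε₀.
E = |λ_enc|/(2πε₀r) = (5.30e-9)/(2π·8.85×10^-12·1.58) = 60.3 N/C.

E = 60.3 V/m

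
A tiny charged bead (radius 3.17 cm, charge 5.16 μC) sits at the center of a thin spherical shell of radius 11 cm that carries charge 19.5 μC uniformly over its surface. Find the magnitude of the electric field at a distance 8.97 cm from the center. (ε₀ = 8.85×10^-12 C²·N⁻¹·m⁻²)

Symmetry ⇒ E = E(r) r̂. Gaussian sphere of radius r = 8.97 cm (between the bodies, 3.17 cm < r < 11 cm).
The shell at 11 cm lies outside the Gaussian surface, so Q_enc = 5.16 μC = 5.16×10^-6 C.
Since E is radial and uniform over the Gaussian sphere, Φ = E·4πr² = Q_enc/ε₀.
E = |Q_enc|/(4πε₀r²) = (5.16e-6)/(4π·8.85×10^-12·(0.0897)²) = 5.77×10^6 N/C.

|E| = 5.77×10^6 N/C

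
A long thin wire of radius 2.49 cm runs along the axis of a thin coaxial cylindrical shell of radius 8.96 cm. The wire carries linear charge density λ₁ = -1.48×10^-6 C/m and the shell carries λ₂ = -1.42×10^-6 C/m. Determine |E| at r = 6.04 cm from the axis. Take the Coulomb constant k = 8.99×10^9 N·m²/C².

Take a coaxial cylindrical Gaussian surface of radius r = 6.04 cm and length L (between the conductors, 2.49 cm < r < 8.96 cm).
Only the inner wire is enclosed; the outer shell contributes nothing inside itself. λ_enc = λ₁ = -1.48×10^-6 C/m.
Since E is radial and uniform over the curved surface, Φ = E·2πrL = Q_enc/ε₀ = λ_enc L/ε₀.
E = 2k|λ_enc|/r = 2(8.99×10^9)(1.48e-6)/(0.0604) = 4.41×10^5 N/C.

|E| ≈ 4.41×10^5 N/C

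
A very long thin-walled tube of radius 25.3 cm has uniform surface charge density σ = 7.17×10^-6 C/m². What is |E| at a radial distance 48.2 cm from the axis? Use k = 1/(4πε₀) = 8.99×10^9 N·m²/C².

Coaxial Gaussian cylinder, radius r = 48.2 cm, length L (r > 25.3 cm).
The whole shell is enclosed: λ_enc = σ·2πR = (7.17×10^-6)·2π·(0.253) = 1.14×10^-5 C/m.
By Gauss's law (flux through the curved wall only), E·2πrL = λ_enc L/ε₀.
E = 2k|λ_enc|/r = 2(8.99×10^9)(1.14e-5)/(0.482) = 4.25e5 N/C.

E = 4.25×10^5 V/m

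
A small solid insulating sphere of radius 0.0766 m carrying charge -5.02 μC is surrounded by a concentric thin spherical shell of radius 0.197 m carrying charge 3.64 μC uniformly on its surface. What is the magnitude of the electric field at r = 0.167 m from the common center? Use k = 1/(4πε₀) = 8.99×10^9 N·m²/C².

Take a concentric spherical Gaussian surface of radius r = 0.167 m (between the bodies, 0.0766 m < r < 0.197 m).
Only the inner charge is enclosed; the outer shell contributes nothing inside itself. Q_enc = -5.02 μC = -5.02×10^-6 C.
Applying ∮E·dA = Q_enc/ε₀ with Φ = E(4πr²):
E = k|Q_enc|/r² = (8.99×10^9)(5.02e-6)/(0.167)² = 1.62×10^6 N/C.

E ≈ 1.62e6 N/C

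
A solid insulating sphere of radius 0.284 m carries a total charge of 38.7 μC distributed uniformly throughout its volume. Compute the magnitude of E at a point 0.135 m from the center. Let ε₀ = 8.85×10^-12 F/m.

E ≈ 2.05×10^6 N/C

Take a concentric spherical Gaussian surface of radius r = 0.135 m (r < R).
For a uniform sphere the enclosed fraction is (r/R)³, so Q_enc = (38.7 μC)(0.135/0.284)³ = 4.157×10^-6 C.
Applying ∮E·dA = Q_enc/ε₀ with Φ = E(4πr²):
E = |Q_enc|/(4πε₀r²) = (4.157×10^-6)/(4π·8.85×10^-12·(0.135)²) = 2.05×10^6 N/C.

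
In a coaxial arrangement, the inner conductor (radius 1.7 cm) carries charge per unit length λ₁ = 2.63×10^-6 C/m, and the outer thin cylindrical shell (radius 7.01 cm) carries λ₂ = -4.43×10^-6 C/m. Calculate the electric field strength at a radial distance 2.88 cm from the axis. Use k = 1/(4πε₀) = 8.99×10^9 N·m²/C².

By cylindrical symmetry E is radial; use a coaxial Gaussian cylinder of radius 2.88 cm and length L (between the conductors, 1.7 cm < r < 7.01 cm).
The shell at 7.01 cm lies outside the Gaussian surface, so λ_enc = λ₁ = 2.63×10^-6 C/m.
Since E is radial and uniform over the curved surface, Φ = E·2πrL = Q_enc/ε₀ = λ_enc L/ε₀.
E = 2k|λ_enc|/r = 2(8.99×10^9)(2.63×10^-6)/(0.0288) = 1.64×10^6 N/C.

|E| = 1.64e6 V/m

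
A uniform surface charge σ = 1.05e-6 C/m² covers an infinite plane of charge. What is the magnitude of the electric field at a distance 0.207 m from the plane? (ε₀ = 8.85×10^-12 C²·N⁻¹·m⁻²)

By planar symmetry E is perpendicular to the sheet and uniform; use a Gaussian pillbox with flat faces of area A on each side of the sheet.
Only the two end caps contribute flux: Φ = 2EA. With Q_enc = σA, Gauss's law gives E = |σ|/(2ε₀).
E = |σ|/(2ε₀) = (1.05×10^-6)/(2·8.85×10^-12) = 5.93×10^4 N/C.

E = 5.93×10^4 V/m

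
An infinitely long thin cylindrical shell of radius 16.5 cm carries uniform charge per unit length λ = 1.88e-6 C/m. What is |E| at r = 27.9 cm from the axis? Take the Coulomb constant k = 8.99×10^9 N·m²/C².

Take a coaxial cylindrical Gaussian surface of radius r = 27.9 cm and length L (r > 16.5 cm).
The full line charge is enclosed: λ_enc = 1.88×10^-6 C/m.
By Gauss's law (flux through the curved wall only), E·2πrL = λ_enc L/ε₀.
E = 2k|λ_enc|/r = 2(8.99×10^9)(1.88×10^-6)/(0.279) = 1.21×10^5 N/C.

|E| ≈ 1.21×10^5 V/m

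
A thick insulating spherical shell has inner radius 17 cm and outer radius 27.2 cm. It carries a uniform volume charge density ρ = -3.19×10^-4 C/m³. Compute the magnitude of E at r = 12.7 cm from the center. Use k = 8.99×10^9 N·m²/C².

|E| = 0 N/C

Symmetry ⇒ E = E(r) r̂. Gaussian sphere of radius r = 12.7 cm (r < 17 cm, inside the empty cavity).
Q_enc = 0 (all charge lies at larger r); Gauss's law gives E = 0.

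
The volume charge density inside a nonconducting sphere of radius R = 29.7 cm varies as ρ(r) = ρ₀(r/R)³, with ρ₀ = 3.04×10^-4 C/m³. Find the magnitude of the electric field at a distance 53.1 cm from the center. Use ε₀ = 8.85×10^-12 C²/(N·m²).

Use a concentric Gaussian sphere at r = 53.1 cm (r > R, all charge enclosed).
Q_enc = 4π ∫₀^R ρ₀(r'/R)^3 r'² dr' = 4πρ₀R³/6 = 1.668e-5 C.
Gauss's law: E·4πr² = Q_enc/ε₀.
E = |Q_enc|/(4πε₀r²) = (1.668×10^-5)/(4π·8.85×10^-12·(0.531)²) = 5.32×10^5 N/C.

5.32×10^5 N/C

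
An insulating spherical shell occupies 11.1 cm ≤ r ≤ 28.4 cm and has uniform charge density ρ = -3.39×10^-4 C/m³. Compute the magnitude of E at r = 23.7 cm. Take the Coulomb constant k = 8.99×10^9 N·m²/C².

Use a concentric Gaussian sphere at r = 23.7 cm (within the shell material, 11.1 cm < r < 28.4 cm).
Enclosed charge is the volume from a to r: Q_enc = (4π/3)ρ(r³ − a³) = -1.696×10^-5 C.
Applying ∮E·dA = Q_enc/ε₀ with Φ = E(4πr²):
E = k|Q_enc|/r² = (8.99×10^9)(1.696×10^-5)/(0.237)² = 2.71×10^6 N/C.

|E| = 2.71×10^6 N/C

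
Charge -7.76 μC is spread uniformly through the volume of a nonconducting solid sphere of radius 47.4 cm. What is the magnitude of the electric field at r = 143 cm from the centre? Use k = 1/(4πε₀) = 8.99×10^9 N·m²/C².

|E| ≈ 3.41×10^4 N/C

Use a concentric Gaussian sphere at r = 143 cm (r > R, so the entire charge is enclosed).
Q_enc = -7.76 μC = -7.76e-6 C.
Applying ∮E·dA = Q_enc/ε₀ with Φ = E(4πr²):
E = k|Q_enc|/r² = (8.99×10^9)(7.76×10^-6)/(1.43)² = 3.41×10^4 N/C.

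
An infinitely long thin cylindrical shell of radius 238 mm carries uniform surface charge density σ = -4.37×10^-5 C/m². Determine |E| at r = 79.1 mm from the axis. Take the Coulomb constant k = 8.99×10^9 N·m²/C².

Take a coaxial cylindrical Gaussian surface of radius r = 79.1 mm and length L (r < 238 mm, inside the shell).
All the surface charge lies outside this cylinder: Q_enc = 0, hence E = 0.

E = 0 (no enclosed charge)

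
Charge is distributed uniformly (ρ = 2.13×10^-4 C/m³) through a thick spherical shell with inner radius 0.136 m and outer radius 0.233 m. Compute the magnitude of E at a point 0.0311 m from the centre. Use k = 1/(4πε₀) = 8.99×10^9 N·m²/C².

E = 0 (no enclosed charge)

By spherical symmetry E is radial; choose a Gaussian sphere of radius r = 0.0311 m (r < 0.136 m, inside the empty cavity).
No charge is enclosed, so by Gauss's law E·4πr² = 0 ⇒ E = 0.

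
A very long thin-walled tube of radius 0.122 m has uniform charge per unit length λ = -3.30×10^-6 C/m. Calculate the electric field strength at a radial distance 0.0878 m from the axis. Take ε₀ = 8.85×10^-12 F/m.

|E| = 0 N/C

By cylindrical symmetry E is radial; use a coaxial Gaussian cylinder of radius 0.0878 m and length L (r < 0.122 m, inside the shell).
All the surface charge lies outside this cylinder: Q_enc = 0, hence E = 0.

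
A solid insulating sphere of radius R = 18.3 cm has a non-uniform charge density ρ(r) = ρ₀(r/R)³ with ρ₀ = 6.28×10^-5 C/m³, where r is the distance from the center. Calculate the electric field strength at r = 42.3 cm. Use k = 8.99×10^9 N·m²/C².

4.05e4 N/C

Use a concentric Gaussian sphere at r = 42.3 cm (r > R, all charge enclosed).
Q_enc = 4π ∫₀^R ρ₀(r'/R)^3 r'² dr' = 4πρ₀R³/6 = 8.061×10^-7 C.
Applying ∮E·dA = Q_enc/ε₀ with Φ = E(4πr²):
E = k|Q_enc|/r² = (8.99×10^9)(8.061×10^-7)/(0.423)² = 4.05e4 N/C.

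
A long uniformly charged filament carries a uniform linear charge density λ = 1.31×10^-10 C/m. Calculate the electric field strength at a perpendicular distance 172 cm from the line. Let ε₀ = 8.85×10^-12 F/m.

By cylindrical symmetry E is radial; use a coaxial Gaussian cylinder of radius 172 cm and length L.
Q_enc = λL, so λ_enc = 1.31×10^-10 C/m.
Applying ∮E·dA = Q_enc/ε₀ with the end caps contributing no flux:
E = |λ_enc|/(2πε₀r) = (1.31×10^-10)/(2π·8.85×10^-12·1.72) = 1.37 N/C.

1.37 N/C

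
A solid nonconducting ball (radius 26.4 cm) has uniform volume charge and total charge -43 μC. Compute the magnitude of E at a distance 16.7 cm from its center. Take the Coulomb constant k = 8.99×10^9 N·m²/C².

E = 3.51×10^6 V/m

Use a concentric Gaussian sphere at r = 16.7 cm (r < R).
For a uniform sphere the enclosed fraction is (r/R)³, so Q_enc = (-43 μC)(0.167/0.264)³ = -1.088e-5 C.
Gauss's law: E·4πr² = Q_enc/ε₀.
E = k|Q_enc|/r² = (8.99×10^9)(1.088×10^-5)/(0.167)² = 3.51×10^6 N/C.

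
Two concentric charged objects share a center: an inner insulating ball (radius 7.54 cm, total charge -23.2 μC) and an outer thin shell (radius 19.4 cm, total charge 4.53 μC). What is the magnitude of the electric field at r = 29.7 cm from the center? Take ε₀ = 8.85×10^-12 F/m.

Take a concentric spherical Gaussian surface of radius r = 29.7 cm (r > 19.4 cm, enclosing both).
Q_enc = (-23.2 μC) + (4.53 μC) = -1.867×10^-5 C.
Since E is radial and uniform over the Gaussian sphere, Φ = E·4πr² = Q_enc/ε₀.
E = |Q_enc|/(4πε₀r²) = (1.867e-5)/(4π·8.85×10^-12·(0.297)²) = 1.90×10^6 N/C.

|E| = 1.90e6 V/m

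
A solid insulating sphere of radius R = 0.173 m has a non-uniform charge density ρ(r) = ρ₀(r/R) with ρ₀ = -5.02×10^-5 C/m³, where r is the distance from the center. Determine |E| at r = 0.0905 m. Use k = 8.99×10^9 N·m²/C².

Take a concentric spherical Gaussian surface of radius r = 0.0905 m (r < R).
Integrate the density: Q_enc = 4π ∫₀^r ρ₀(r'/R)^1 r'² dr' = 4πρ₀ r^4/(4·R) = -6.115×10^-8 C.
By Gauss's law, ∮E·dA = E·4πr² = Q_enc/ε₀.
E = k|Q_enc|/r² = (8.99×10^9)(6.115×10^-8)/(0.0905)² = 6.71×10^4 N/C.

E ≈ 6.71e4 V/m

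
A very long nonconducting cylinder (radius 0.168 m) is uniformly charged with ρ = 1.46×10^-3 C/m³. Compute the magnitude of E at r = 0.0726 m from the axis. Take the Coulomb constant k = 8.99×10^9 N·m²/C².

By cylindrical symmetry E is radial; use a coaxial Gaussian cylinder of radius 0.0726 m and length L (r < R).
Enclosed charge per unit length: λ_enc = ρ·πr² = (1.46×10^-3)π(0.0726)² = 2.418×10^-5 C/m.
Since E is radial and uniform over the curved surface, Φ = E·2πrL = Q_enc/ε₀ = λ_enc L/ε₀.
E = 2k|λ_enc|/r = 2(8.99×10^9)(2.418×10^-5)/(0.0726) = 5.99×10^6 N/C.

E ≈ 5.99×10^6 V/m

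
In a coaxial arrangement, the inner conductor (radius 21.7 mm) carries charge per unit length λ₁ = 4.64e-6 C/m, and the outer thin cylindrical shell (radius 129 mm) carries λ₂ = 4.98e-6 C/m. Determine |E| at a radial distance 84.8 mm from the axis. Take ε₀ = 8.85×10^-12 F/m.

|E| ≈ 9.84×10^5 V/m

By cylindrical symmetry E is radial; use a coaxial Gaussian cylinder of radius 84.8 mm and length L (between the conductors, 21.7 mm < r < 129 mm).
Only the inner wire is enclosed; the outer shell contributes nothing inside itself. λ_enc = λ₁ = 4.64×10^-6 C/m.
Applying ∮E·dA = Q_enc/ε₀ with the end caps contributing no flux:
E = |λ_enc|/(2πε₀r) = (4.64×10^-6)/(2π·8.85×10^-12·0.0848) = 9.84×10^5 N/C.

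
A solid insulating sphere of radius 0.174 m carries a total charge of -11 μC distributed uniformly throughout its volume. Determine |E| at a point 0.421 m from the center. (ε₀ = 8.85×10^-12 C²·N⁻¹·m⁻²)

By spherical symmetry E is radial; choose a Gaussian sphere of radius r = 0.421 m (r > R, so the entire charge is enclosed).
Q_enc = -11 μC = -1.10×10^-5 C.
Gauss's law: E·4πr² = Q_enc/ε₀.
E = |Q_enc|/(4πε₀r²) = (1.10×10^-5)/(4π·8.85×10^-12·(0.421)²) = 5.58×10^5 N/C.

|E| = 5.58e5 N/C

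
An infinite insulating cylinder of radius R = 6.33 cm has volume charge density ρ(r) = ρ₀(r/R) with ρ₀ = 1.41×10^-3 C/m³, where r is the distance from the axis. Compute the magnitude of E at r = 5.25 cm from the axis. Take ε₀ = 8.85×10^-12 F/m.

E = 2.31×10^6 V/m

Coaxial Gaussian cylinder, radius r = 5.25 cm, length L (r < R).
λ_enc = ∫₀^r ρ(r')·2πr' dr' = (2πρ₀/R)·r^3/3 = 6.751×10^-6 C/m.
Since E is radial and uniform over the curved surface, Φ = E·2πrL = Q_enc/ε₀ = λ_enc L/ε₀.
E = |λ_enc|/(2πε₀r) = (6.751×10^-6)/(2π·8.85×10^-12·0.0525) = 2.31×10^6 N/C.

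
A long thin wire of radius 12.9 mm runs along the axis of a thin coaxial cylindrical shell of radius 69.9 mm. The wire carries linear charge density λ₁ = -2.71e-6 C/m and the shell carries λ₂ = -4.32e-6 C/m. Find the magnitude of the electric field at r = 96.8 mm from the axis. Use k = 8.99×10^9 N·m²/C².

E ≈ 1.31e6 N/C

Take a coaxial cylindrical Gaussian surface of radius r = 96.8 mm and length L (r > 69.9 mm, enclosing both).
λ_enc = λ₁ + λ₂ = (-2.71×10^-6) + (-4.32×10^-6) = -7.03×10^-6 C/m.
Since E is radial and uniform over the curved surface, Φ = E·2πrL = Q_enc/ε₀ = λ_enc L/ε₀.
E = 2k|λ_enc|/r = 2(8.99×10^9)(7.03×10^-6)/(0.0968) = 1.31e6 N/C.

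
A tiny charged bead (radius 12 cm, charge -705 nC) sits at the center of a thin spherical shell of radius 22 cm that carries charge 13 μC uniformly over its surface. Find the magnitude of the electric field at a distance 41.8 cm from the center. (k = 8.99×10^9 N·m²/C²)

By spherical symmetry E is radial; choose a Gaussian sphere of radius r = 41.8 cm (r > 22 cm, enclosing both).
Q_enc = (-705 nC) + (13 μC) = 1.23×10^-5 C.
Gauss's law: E·4πr² = Q_enc/ε₀.
E = k|Q_enc|/r² = (8.99×10^9)(1.23×10^-5)/(0.418)² = 6.33×10^5 N/C.

6.33×10^5 N/C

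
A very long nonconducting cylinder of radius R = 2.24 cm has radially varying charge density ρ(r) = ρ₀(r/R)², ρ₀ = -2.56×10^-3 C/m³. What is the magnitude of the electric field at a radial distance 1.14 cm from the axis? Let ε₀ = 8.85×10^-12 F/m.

By cylindrical symmetry E is radial; use a coaxial Gaussian cylinder of radius 1.14 cm and length L (r < R).
λ_enc = ∫₀^r ρ(r')·2πr' dr' = (2πρ₀/R²)·r^4/4 = -1.354×10^-7 C/m.
By Gauss's law (flux through the curved wall only), E·2πrL = λ_enc L/ε₀.
E = |λ_enc|/(2πε₀r) = (1.354e-7)/(2π·8.85×10^-12·0.0114) = 2.14e5 N/C.

E ≈ 2.14e5 V/m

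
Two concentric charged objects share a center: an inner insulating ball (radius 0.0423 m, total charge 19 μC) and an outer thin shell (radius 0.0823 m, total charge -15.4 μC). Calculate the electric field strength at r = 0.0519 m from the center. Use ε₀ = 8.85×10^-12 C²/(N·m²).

E ≈ 6.34×10^7 N/C

Symmetry ⇒ E = E(r) r̂. Gaussian sphere of radius r = 0.0519 m (between the bodies, 0.0423 m < r < 0.0823 m).
The shell at 0.0823 m lies outside the Gaussian surface, so Q_enc = 19 μC = 1.90×10^-5 C.
Gauss's law: E·4πr² = Q_enc/ε₀.
E = |Q_enc|/(4πε₀r²) = (1.90×10^-5)/(4π·8.85×10^-12·(0.0519)²) = 6.34×10^7 N/C.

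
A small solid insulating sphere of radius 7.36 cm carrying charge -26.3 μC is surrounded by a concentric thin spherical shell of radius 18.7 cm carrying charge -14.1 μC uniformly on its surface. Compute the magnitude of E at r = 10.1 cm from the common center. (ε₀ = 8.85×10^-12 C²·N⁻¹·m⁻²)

|E| = 2.32e7 V/m

Symmetry ⇒ E = E(r) r̂. Gaussian sphere of radius r = 10.1 cm (between the bodies, 7.36 cm < r < 18.7 cm).
Only the inner charge is enclosed; the outer shell contributes nothing inside itself. Q_enc = -26.3 μC = -2.63×10^-5 C.
Gauss's law: E·4πr² = Q_enc/ε₀.
E = |Q_enc|/(4πε₀r²) = (2.63×10^-5)/(4π·8.85×10^-12·(0.101)²) = 2.32e7 N/C.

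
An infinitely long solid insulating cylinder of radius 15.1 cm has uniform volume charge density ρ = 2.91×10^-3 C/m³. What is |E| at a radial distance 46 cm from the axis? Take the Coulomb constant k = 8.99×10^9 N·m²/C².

8.15×10^6 N/C

Choose a coaxial cylinder of radius r = 46 cm (arbitrary length L) as the Gaussian surface (r > 15.1 cm, full cross-section enclosed).
λ_enc = ρ·πR² = (2.91×10^-3)π(0.151)² = 2.084×10^-4 C/m.
Since E is radial and uniform over the curved surface, Φ = E·2πrL = Q_enc/ε₀ = λ_enc L/ε₀.
E = 2k|λ_enc|/r = 2(8.99×10^9)(2.084e-4)/(0.46) = 8.15×10^6 N/C.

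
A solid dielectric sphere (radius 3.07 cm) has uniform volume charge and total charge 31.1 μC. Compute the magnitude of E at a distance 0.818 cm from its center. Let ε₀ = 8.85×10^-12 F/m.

By spherical symmetry E is radial; choose a Gaussian sphere of radius r = 0.818 cm (r < R).
Only the charge within r is enclosed: Q_enc = Q·(r/R)³ = (31.1 μC)·(0.818 cm/3.07 cm)³ = 5.883×10^-7 C.
Gauss's law: E·4πr² = Q_enc/ε₀.
E = |Q_enc|/(4πε₀r²) = (5.883×10^-7)/(4π·8.85×10^-12·(0.00818)²) = 7.91e7 N/C.

|E| = 7.91e7 N/C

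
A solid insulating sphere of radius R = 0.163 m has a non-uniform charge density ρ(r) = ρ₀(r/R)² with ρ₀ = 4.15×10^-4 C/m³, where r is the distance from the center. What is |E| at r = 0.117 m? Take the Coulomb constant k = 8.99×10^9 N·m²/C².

E = 5.65e5 N/C

By spherical symmetry E is radial; choose a Gaussian sphere of radius r = 0.117 m (r < R).
Q_enc = ∫₀^r ρ(r')·4πr'² dr' = (4πρ₀/R²) ∫₀^r r'^4 dr' = 4πρ₀ r^5/(5·R²) = 8.607e-7 C.
Gauss's law: E·4πr² = Q_enc/ε₀.
E = k|Q_enc|/r² = (8.99×10^9)(8.607×10^-7)/(0.117)² = 5.65×10^5 N/C.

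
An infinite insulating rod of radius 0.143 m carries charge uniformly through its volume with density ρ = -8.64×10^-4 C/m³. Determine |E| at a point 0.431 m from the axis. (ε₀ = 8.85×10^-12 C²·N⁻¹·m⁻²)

Coaxial Gaussian cylinder, radius r = 0.431 m, length L (r > 0.143 m, full cross-section enclosed).
λ_enc = ρ·πR² = (-8.64×10^-4)π(0.143)² = -5.551×10^-5 C/m.
Applying ∮E·dA = Q_enc/ε₀ with the end caps contributing no flux:
E = |λ_enc|/(2πε₀r) = (5.551×10^-5)/(2π·8.85×10^-12·0.431) = 2.32e6 N/C.

|E| ≈ 2.32×10^6 V/m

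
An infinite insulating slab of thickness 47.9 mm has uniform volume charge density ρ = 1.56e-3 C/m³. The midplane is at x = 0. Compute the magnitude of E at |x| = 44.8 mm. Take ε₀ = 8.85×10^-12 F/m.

The point |x| = 44.8 mm lies outside the slab (half-thickness 0.02395 m). A symmetric pillbox spanning the full slab encloses Q_enc = ρ·d·A.
Flux = 2EA ⇒ E = |ρ|d/(2ε₀), independent of distance outside.
E = (1.56×10^-3)(0.0479)/(2·8.85×10^-12) = 4.22e6 N/C.

4.22e6 N/C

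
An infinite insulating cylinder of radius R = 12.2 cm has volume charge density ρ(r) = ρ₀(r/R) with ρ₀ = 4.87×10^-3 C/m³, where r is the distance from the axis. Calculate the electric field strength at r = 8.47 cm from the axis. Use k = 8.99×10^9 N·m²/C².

Coaxial Gaussian cylinder, radius r = 8.47 cm, length L (r < R).
λ_enc = ∫₀^r ρ(r')·2πr' dr' = (2πρ₀/R)·r^3/3 = 5.08×10^-5 C/m.
Since E is radial and uniform over the curved surface, Φ = E·2πrL = Q_enc/ε₀ = λ_enc L/ε₀.
E = 2k|λ_enc|/r = 2(8.99×10^9)(5.08×10^-5)/(0.0847) = 1.08×10^7 N/C.

|E| ≈ 1.08×10^7 N/C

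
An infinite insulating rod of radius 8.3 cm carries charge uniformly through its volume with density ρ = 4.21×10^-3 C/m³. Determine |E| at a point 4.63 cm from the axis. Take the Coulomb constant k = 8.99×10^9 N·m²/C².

Choose a coaxial cylinder of radius r = 4.63 cm (arbitrary length L) as the Gaussian surface (r < R).
Charge inside radius r per length L is ρ·πr²·L, so λ_enc = ρπr² = 2.835×10^-5 C/m.
Since E is radial and uniform over the curved surface, Φ = E·2πrL = Q_enc/ε₀ = λ_enc L/ε₀.
E = 2k|λ_enc|/r = 2(8.99×10^9)(2.835e-5)/(0.0463) = 1.10e7 N/C.

E = 1.10×10^7 N/C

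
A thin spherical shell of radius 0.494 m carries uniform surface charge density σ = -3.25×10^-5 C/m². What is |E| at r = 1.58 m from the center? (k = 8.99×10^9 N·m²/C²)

E = 3.59e5 V/m

Symmetry ⇒ E = E(r) r̂. Gaussian sphere of radius r = 1.58 m (r > 0.494 m).
The entire shell is enclosed: Q_enc = σ·4πR² = (-3.25e-5)·4π·(0.494)² = -9.967e-5 C.
Since E is radial and uniform over the Gaussian sphere, Φ = E·4πr² = Q_enc/ε₀.
E = k|Q_enc|/r² = (8.99×10^9)(9.967×10^-5)/(1.58)² = 3.59×10^5 N/C.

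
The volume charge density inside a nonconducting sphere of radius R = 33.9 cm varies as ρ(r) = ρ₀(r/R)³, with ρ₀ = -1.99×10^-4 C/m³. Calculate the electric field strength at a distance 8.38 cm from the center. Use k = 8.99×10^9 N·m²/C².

|E| = 4.74×10^3 N/C

Symmetry ⇒ E = E(r) r̂. Gaussian sphere of radius r = 8.38 cm (r < R).
Integrate the density: Q_enc = 4π ∫₀^r ρ₀(r'/R)^3 r'² dr' = 4πρ₀ r^6/(6·R³) = -3.705×10^-9 C.
By Gauss's law, ∮E·dA = E·4πr² = Q_enc/ε₀.
E = k|Q_enc|/r² = (8.99×10^9)(3.705×10^-9)/(0.0838)² = 4.74×10^3 N/C.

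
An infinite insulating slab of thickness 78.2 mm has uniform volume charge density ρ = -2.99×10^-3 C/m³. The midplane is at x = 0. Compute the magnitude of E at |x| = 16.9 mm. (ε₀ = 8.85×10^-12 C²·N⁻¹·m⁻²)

|E| = 5.71×10^6 V/m

By symmetry E is perpendicular to the slab. A Gaussian pillbox from −16.9 mm to +16.9 mm (face area A) lies entirely within the slab.
Q_enc = ρ·(2x)·A and flux = 2EA, so 2EA = 2ρxA/ε₀ ⇒ E = |ρ|x/ε₀.
E = (2.99×10^-3)(0.0169)/(8.85×10^-12) = 5.71e6 N/C.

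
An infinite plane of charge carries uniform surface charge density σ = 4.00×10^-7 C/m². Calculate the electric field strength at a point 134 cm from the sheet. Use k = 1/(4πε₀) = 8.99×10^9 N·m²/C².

|E| ≈ 2.26×10^4 N/C

The symmetry is planar: E is normal to the sheet and the same magnitude on both sides. Take a pillbox straddling the sheet with end-cap area A.
Flux Φ = 2EA and Q_enc = σA, so 2EA = σA/ε₀ ⇒ E = |σ|/(2ε₀), independent of distance.
E = 2πk|σ| = 2π(8.99×10^9)(4.00×10^-7) = 2.26×10^4 N/C.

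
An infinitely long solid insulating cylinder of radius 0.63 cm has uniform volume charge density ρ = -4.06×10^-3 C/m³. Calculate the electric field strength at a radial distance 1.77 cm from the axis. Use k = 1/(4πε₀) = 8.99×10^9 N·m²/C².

Take a coaxial cylindrical Gaussian surface of radius r = 1.77 cm and length L (r > 0.63 cm, full cross-section enclosed).
λ_enc = ρ·πR² = (-4.06×10^-3)π(0.0063)² = -5.062×10^-7 C/m.
By Gauss's law (flux through the curved wall only), E·2πrL = λ_enc L/ε₀.
E = 2k|λ_enc|/r = 2(8.99×10^9)(5.062×10^-7)/(0.0177) = 5.14e5 N/C.

|E| = 5.14e5 N/C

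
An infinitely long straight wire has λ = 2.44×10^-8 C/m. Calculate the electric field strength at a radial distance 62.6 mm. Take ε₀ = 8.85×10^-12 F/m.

7.01×10^3 N/C

By cylindrical symmetry E is radial; use a coaxial Gaussian cylinder of radius 62.6 mm and length L.
Q_enc = λL, so λ_enc = 2.44e-8 C/m.
Gauss's law: E·2πrL = λ_enc L/ε₀.
E = |λ_enc|/(2πε₀r) = (2.44e-8)/(2π·8.85×10^-12·0.0626) = 7.01×10^3 N/C.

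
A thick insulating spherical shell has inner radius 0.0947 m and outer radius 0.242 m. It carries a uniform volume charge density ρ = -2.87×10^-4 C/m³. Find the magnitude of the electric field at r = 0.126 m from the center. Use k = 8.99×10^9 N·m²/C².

Take a concentric spherical Gaussian surface of radius r = 0.126 m (within the shell material, 0.0947 m < r < 0.242 m).
Only the shell between 0.0947 m and r is enclosed: Q_enc = ρ·(4π/3)(r³ − a³) = (-2.87e-4)·(4π/3)·((0.126)³ − (0.0947)³) = -1.384×10^-6 C.
By Gauss's law, ∮E·dA = E·4πr² = Q_enc/ε₀.
E = k|Q_enc|/r² = (8.99×10^9)(1.384e-6)/(0.126)² = 7.84×10^5 N/C.

E = 7.84×10^5 V/m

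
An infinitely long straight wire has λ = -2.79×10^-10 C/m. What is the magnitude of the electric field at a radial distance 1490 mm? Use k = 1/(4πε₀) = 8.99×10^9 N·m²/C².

Choose a coaxial cylinder of radius r = 1490 mm (arbitrary length L) as the Gaussian surface.
Q_enc = λL, so λ_enc = -2.79×10^-10 C/m.
Gauss's law: E·2πrL = λ_enc L/ε₀.
E = 2k|λ_enc|/r = 2(8.99×10^9)(2.79×10^-10)/(1.49) = 3.37 N/C.

E ≈ 3.37 N/C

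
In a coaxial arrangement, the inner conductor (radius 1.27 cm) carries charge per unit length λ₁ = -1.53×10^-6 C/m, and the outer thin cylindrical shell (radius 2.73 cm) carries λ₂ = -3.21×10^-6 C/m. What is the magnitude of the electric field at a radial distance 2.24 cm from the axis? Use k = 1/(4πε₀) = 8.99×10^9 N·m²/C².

|E| ≈ 1.23×10^6 V/m

Coaxial Gaussian cylinder, radius r = 2.24 cm, length L (between the conductors, 1.27 cm < r < 2.73 cm).
Only the inner wire is enclosed; the outer shell contributes nothing inside itself. λ_enc = λ₁ = -1.53×10^-6 C/m.
By Gauss's law (flux through the curved wall only), E·2πrL = λ_enc L/ε₀.
E = 2k|λ_enc|/r = 2(8.99×10^9)(1.53×10^-6)/(0.0224) = 1.23×10^6 N/C.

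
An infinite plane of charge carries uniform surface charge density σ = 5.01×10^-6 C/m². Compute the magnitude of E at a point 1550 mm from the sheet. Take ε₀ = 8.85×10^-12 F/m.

By planar symmetry E is perpendicular to the sheet and uniform; use a Gaussian pillbox with flat faces of area A on each side of the sheet.
Flux Φ = 2EA and Q_enc = σA, so 2EA = σA/ε₀ ⇒ E = |σ|/(2ε₀), independent of distance.
E = |σ|/(2ε₀) = (5.01×10^-6)/(2·8.85×10^-12) = 2.83e5 N/C.

E ≈ 2.83×10^5 V/m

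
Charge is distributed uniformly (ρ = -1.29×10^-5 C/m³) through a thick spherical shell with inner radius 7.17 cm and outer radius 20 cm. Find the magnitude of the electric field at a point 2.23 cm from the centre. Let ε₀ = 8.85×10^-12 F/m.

Symmetry ⇒ E = E(r) r̂. Gaussian sphere of radius r = 2.23 cm (r < 7.17 cm, inside the empty cavity).
Q_enc = 0 (all charge lies at larger r); Gauss's law gives E = 0.

E = 0 (no enclosed charge)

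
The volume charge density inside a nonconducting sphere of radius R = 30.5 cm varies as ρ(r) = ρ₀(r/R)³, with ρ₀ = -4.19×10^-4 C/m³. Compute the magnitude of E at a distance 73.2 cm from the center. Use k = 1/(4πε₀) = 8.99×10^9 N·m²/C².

E ≈ 4.18×10^5 N/C

Take a concentric spherical Gaussian surface of radius r = 73.2 cm (r > R, all charge enclosed).
Q_enc = 4π ∫₀^R ρ₀(r'/R)^3 r'² dr' = 4πρ₀R³/6 = -2.49×10^-5 C.
Since E is radial and uniform over the Gaussian sphere, Φ = E·4πr² = Q_enc/ε₀.
E = k|Q_enc|/r² = (8.99×10^9)(2.49×10^-5)/(0.732)² = 4.18×10^5 N/C.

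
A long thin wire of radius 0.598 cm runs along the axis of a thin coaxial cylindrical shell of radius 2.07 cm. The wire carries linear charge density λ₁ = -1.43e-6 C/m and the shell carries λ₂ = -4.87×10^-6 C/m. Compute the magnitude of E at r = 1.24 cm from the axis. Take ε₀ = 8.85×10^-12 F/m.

Take a coaxial cylindrical Gaussian surface of radius r = 1.24 cm and length L (between the conductors, 0.598 cm < r < 2.07 cm).
The shell at 2.07 cm lies outside the Gaussian surface, so λ_enc = λ₁ = -1.43e-6 C/m.
Applying ∮E·dA = Q_enc/ε₀ with the end caps contributing no flux:
E = |λ_enc|/(2πε₀r) = (1.43×10^-6)/(2π·8.85×10^-12·0.0124) = 2.07×10^6 N/C.

|E| = 2.07e6 N/C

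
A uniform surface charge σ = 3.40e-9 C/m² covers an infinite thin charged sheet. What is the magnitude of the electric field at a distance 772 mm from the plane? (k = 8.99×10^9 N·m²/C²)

E = 192 N/C

By planar symmetry E is perpendicular to the sheet and uniform; use a Gaussian pillbox with flat faces of area A on each side of the sheet.
Only the two end caps contribute flux: Φ = 2EA. With Q_enc = σA, Gauss's law gives E = |σ|/(2ε₀).
E = 2πk|σ| = 2π(8.99×10^9)(3.40×10^-9) = 192 N/C.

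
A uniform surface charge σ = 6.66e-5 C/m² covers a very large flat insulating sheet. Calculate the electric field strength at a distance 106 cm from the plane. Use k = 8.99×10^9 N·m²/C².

E = 3.76×10^6 N/C

Choose a cylindrical pillbox piercing the sheet, end faces (area A) parallel to it.
Flux Φ = 2EA and Q_enc = σA, so 2EA = σA/ε₀ ⇒ E = |σ|/(2ε₀), independent of distance.
E = 2πk|σ| = 2π(8.99×10^9)(6.66e-5) = 3.76×10^6 N/C.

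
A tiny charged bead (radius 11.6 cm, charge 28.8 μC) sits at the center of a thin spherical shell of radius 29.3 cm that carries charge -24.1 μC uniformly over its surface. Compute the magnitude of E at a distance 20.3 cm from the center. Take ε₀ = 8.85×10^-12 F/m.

E = 6.28×10^6 N/C

By spherical symmetry E is radial; choose a Gaussian sphere of radius r = 20.3 cm (between the bodies, 11.6 cm < r < 29.3 cm).
Only the inner charge is enclosed; the outer shell contributes nothing inside itself. Q_enc = 28.8 μC = 2.88e-5 C.
Gauss's law: E·4πr² = Q_enc/ε₀.
E = |Q_enc|/(4πε₀r²) = (2.88e-5)/(4π·8.85×10^-12·(0.203)²) = 6.28e6 N/C.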